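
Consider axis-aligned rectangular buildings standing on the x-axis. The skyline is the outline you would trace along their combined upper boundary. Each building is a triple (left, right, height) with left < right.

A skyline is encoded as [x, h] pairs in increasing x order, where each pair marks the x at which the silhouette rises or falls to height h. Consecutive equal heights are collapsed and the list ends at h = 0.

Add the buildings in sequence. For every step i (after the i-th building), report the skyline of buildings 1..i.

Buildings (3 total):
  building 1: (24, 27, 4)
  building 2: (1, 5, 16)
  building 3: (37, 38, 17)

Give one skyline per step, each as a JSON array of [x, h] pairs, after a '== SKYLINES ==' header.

== SKYLINES ==
[[24,4],[27,0]]
[[1,16],[5,0],[24,4],[27,0]]
[[1,16],[5,0],[24,4],[27,0],[37,17],[38,0]]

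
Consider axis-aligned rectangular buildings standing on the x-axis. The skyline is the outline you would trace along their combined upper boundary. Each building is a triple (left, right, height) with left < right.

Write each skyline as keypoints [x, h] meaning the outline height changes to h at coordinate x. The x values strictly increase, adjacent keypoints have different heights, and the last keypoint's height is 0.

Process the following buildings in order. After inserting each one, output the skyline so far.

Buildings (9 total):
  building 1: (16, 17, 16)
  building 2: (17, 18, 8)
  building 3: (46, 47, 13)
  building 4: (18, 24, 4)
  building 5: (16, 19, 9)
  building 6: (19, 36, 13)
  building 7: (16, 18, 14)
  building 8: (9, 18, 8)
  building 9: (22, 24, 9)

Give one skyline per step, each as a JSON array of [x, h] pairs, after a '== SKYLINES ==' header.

== SKYLINES ==
[[16,16],[17,0]]
[[16,16],[17,8],[18,0]]
[[16,16],[17,8],[18,0],[46,13],[47,0]]
[[16,16],[17,8],[18,4],[24,0],[46,13],[47,0]]
[[16,16],[17,9],[19,4],[24,0],[46,13],[47,0]]
[[16,16],[17,9],[19,13],[36,0],[46,13],[47,0]]
[[16,16],[17,14],[18,9],[19,13],[36,0],[46,13],[47,0]]
[[9,8],[16,16],[17,14],[18,9],[19,13],[36,0],[46,13],[47,0]]
[[9,8],[16,16],[17,14],[18,9],[19,13],[36,0],[46,13],[47,0]]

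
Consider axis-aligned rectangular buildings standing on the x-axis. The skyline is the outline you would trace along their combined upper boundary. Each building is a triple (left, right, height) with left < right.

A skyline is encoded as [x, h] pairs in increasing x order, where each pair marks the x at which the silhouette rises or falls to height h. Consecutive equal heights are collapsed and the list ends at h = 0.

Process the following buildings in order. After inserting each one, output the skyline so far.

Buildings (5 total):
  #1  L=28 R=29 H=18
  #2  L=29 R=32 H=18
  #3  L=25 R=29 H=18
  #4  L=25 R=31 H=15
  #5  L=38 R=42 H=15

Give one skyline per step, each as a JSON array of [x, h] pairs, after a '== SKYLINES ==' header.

== SKYLINES ==
[[28,18],[29,0]]
[[28,18],[32,0]]
[[25,18],[32,0]]
[[25,18],[32,0]]
[[25,18],[32,0],[38,15],[42,0]]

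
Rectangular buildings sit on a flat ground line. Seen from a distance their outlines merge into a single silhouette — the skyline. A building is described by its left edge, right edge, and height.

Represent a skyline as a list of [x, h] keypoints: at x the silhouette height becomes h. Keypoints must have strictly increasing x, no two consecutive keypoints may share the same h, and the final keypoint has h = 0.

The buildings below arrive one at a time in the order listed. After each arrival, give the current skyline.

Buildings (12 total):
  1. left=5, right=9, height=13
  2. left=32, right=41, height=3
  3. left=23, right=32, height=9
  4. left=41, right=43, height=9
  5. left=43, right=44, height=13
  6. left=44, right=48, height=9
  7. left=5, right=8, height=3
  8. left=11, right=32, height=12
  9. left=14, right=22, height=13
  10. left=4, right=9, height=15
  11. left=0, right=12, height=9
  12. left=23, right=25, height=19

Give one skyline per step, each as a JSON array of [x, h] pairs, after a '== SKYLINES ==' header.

== SKYLINES ==
[[5,13],[9,0]]
[[5,13],[9,0],[32,3],[41,0]]
[[5,13],[9,0],[23,9],[32,3],[41,0]]
[[5,13],[9,0],[23,9],[32,3],[41,9],[43,0]]
[[5,13],[9,0],[23,9],[32,3],[41,9],[43,13],[44,0]]
[[5,13],[9,0],[23,9],[32,3],[41,9],[43,13],[44,9],[48,0]]
[[5,13],[9,0],[23,9],[32,3],[41,9],[43,13],[44,9],[48,0]]
[[5,13],[9,0],[11,12],[32,3],[41,9],[43,13],[44,9],[48,0]]
[[5,13],[9,0],[11,12],[14,13],[22,12],[32,3],[41,9],[43,13],[44,9],[48,0]]
[[4,15],[9,0],[11,12],[14,13],[22,12],[32,3],[41,9],[43,13],[44,9],[48,0]]
[[0,9],[4,15],[9,9],[11,12],[14,13],[22,12],[32,3],[41,9],[43,13],[44,9],[48,0]]
[[0,9],[4,15],[9,9],[11,12],[14,13],[22,12],[23,19],[25,12],[32,3],[41,9],[43,13],[44,9],[48,0]]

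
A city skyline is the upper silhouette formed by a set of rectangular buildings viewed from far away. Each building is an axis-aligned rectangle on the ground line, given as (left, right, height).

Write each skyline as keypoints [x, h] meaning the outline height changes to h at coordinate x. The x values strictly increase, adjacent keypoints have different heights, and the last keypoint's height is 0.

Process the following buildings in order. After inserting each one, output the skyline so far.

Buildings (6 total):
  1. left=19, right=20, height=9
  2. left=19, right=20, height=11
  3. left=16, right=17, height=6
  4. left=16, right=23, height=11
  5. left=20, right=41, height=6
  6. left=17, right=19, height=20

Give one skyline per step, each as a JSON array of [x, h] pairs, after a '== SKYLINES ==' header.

== SKYLINES ==
[[19,9],[20,0]]
[[19,11],[20,0]]
[[16,6],[17,0],[19,11],[20,0]]
[[16,11],[23,0]]
[[16,11],[23,6],[41,0]]
[[16,11],[17,20],[19,11],[23,6],[41,0]]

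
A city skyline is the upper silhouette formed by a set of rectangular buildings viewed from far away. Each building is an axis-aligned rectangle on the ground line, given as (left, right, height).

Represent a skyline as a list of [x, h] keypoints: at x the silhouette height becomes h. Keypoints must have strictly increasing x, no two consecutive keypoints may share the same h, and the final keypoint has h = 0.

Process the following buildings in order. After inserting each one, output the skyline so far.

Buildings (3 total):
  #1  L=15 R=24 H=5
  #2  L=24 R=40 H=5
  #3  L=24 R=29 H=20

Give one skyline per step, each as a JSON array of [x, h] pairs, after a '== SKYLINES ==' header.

== SKYLINES ==
[[15,5],[24,0]]
[[15,5],[40,0]]
[[15,5],[24,20],[29,5],[40,0]]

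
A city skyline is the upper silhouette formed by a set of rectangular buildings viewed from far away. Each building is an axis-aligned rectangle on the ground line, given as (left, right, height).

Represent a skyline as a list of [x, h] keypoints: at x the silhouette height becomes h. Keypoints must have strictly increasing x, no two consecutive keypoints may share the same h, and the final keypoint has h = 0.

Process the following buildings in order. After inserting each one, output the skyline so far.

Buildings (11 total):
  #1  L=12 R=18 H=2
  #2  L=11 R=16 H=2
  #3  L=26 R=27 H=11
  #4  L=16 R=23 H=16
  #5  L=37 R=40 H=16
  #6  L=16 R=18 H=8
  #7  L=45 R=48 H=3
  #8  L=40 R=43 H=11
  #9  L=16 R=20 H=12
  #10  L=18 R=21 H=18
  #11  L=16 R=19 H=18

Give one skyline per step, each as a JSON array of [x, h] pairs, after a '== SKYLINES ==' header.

== SKYLINES ==
[[12,2],[18,0]]
[[11,2],[18,0]]
[[11,2],[18,0],[26,11],[27,0]]
[[11,2],[16,16],[23,0],[26,11],[27,0]]
[[11,2],[16,16],[23,0],[26,11],[27,0],[37,16],[40,0]]
[[11,2],[16,16],[23,0],[26,11],[27,0],[37,16],[40,0]]
[[11,2],[16,16],[23,0],[26,11],[27,0],[37,16],[40,0],[45,3],[48,0]]
[[11,2],[16,16],[23,0],[26,11],[27,0],[37,16],[40,11],[43,0],[45,3],[48,0]]
[[11,2],[16,16],[23,0],[26,11],[27,0],[37,16],[40,11],[43,0],[45,3],[48,0]]
[[11,2],[16,16],[18,18],[21,16],[23,0],[26,11],[27,0],[37,16],[40,11],[43,0],[45,3],[48,0]]
[[11,2],[16,18],[21,16],[23,0],[26,11],[27,0],[37,16],[40,11],[43,0],[45,3],[48,0]]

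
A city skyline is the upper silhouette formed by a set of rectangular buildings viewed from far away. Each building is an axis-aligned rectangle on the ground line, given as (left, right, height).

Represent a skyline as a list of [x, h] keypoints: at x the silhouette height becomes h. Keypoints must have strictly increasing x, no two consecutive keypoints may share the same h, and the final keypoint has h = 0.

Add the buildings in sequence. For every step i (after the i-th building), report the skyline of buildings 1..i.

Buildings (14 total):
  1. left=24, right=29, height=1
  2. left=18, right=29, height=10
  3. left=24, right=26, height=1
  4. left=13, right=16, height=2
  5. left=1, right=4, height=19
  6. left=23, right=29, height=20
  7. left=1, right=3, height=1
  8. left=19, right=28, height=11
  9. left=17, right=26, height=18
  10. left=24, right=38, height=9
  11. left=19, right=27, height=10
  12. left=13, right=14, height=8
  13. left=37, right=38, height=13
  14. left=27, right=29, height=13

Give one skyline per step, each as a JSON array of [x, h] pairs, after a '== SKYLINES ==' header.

== SKYLINES ==
[[24,1],[29,0]]
[[18,10],[29,0]]
[[18,10],[29,0]]
[[13,2],[16,0],[18,10],[29,0]]
[[1,19],[4,0],[13,2],[16,0],[18,10],[29,0]]
[[1,19],[4,0],[13,2],[16,0],[18,10],[23,20],[29,0]]
[[1,19],[4,0],[13,2],[16,0],[18,10],[23,20],[29,0]]
[[1,19],[4,0],[13,2],[16,0],[18,10],[19,11],[23,20],[29,0]]
[[1,19],[4,0],[13,2],[16,0],[17,18],[23,20],[29,0]]
[[1,19],[4,0],[13,2],[16,0],[17,18],[23,20],[29,9],[38,0]]
[[1,19],[4,0],[13,2],[16,0],[17,18],[23,20],[29,9],[38,0]]
[[1,19],[4,0],[13,8],[14,2],[16,0],[17,18],[23,20],[29,9],[38,0]]
[[1,19],[4,0],[13,8],[14,2],[16,0],[17,18],[23,20],[29,9],[37,13],[38,0]]
[[1,19],[4,0],[13,8],[14,2],[16,0],[17,18],[23,20],[29,9],[37,13],[38,0]]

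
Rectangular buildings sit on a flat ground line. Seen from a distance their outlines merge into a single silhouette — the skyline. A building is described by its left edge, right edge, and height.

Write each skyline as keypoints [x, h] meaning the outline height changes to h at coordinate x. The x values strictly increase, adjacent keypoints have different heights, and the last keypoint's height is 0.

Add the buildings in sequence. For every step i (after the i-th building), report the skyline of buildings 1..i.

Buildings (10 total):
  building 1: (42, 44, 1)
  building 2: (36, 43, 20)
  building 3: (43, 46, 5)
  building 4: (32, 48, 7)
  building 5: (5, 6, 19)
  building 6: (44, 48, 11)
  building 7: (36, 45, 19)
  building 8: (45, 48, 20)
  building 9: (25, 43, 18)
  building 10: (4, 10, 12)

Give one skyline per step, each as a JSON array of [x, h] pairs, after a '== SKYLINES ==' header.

== SKYLINES ==
[[42,1],[44,0]]
[[36,20],[43,1],[44,0]]
[[36,20],[43,5],[46,0]]
[[32,7],[36,20],[43,7],[48,0]]
[[5,19],[6,0],[32,7],[36,20],[43,7],[48,0]]
[[5,19],[6,0],[32,7],[36,20],[43,7],[44,11],[48,0]]
[[5,19],[6,0],[32,7],[36,20],[43,19],[45,11],[48,0]]
[[5,19],[6,0],[32,7],[36,20],[43,19],[45,20],[48,0]]
[[5,19],[6,0],[25,18],[36,20],[43,19],[45,20],[48,0]]
[[4,12],[5,19],[6,12],[10,0],[25,18],[36,20],[43,19],[45,20],[48,0]]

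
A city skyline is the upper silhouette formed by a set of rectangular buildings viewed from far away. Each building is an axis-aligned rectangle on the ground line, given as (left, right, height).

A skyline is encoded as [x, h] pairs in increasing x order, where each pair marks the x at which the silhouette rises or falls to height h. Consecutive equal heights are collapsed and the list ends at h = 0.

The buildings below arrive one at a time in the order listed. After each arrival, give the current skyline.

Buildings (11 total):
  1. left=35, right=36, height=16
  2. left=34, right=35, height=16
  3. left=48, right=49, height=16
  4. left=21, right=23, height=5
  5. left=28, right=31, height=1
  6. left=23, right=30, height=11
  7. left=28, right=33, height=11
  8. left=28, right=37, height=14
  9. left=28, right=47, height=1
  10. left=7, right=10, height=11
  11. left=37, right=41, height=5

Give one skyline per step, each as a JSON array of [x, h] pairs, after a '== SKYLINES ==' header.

== SKYLINES ==
[[35,16],[36,0]]
[[34,16],[36,0]]
[[34,16],[36,0],[48,16],[49,0]]
[[21,5],[23,0],[34,16],[36,0],[48,16],[49,0]]
[[21,5],[23,0],[28,1],[31,0],[34,16],[36,0],[48,16],[49,0]]
[[21,5],[23,11],[30,1],[31,0],[34,16],[36,0],[48,16],[49,0]]
[[21,5],[23,11],[33,0],[34,16],[36,0],[48,16],[49,0]]
[[21,5],[23,11],[28,14],[34,16],[36,14],[37,0],[48,16],[49,0]]
[[21,5],[23,11],[28,14],[34,16],[36,14],[37,1],[47,0],[48,16],[49,0]]
[[7,11],[10,0],[21,5],[23,11],[28,14],[34,16],[36,14],[37,1],[47,0],[48,16],[49,0]]
[[7,11],[10,0],[21,5],[23,11],[28,14],[34,16],[36,14],[37,5],[41,1],[47,0],[48,16],[49,0]]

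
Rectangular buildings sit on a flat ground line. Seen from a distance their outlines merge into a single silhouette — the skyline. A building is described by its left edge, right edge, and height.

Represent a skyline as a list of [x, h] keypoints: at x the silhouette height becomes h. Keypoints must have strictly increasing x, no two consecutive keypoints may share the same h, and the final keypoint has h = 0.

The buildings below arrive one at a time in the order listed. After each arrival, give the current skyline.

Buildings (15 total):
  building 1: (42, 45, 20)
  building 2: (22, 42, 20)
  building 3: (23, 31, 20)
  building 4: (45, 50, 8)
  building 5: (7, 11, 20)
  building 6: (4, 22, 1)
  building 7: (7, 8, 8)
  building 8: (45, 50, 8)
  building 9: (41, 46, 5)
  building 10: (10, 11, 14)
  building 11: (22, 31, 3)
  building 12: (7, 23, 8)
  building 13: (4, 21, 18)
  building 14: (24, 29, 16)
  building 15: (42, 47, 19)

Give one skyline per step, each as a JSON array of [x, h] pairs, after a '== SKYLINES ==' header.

== SKYLINES ==
[[42,20],[45,0]]
[[22,20],[45,0]]
[[22,20],[45,0]]
[[22,20],[45,8],[50,0]]
[[7,20],[11,0],[22,20],[45,8],[50,0]]
[[4,1],[7,20],[11,1],[22,20],[45,8],[50,0]]
[[4,1],[7,20],[11,1],[22,20],[45,8],[50,0]]
[[4,1],[7,20],[11,1],[22,20],[45,8],[50,0]]
[[4,1],[7,20],[11,1],[22,20],[45,8],[50,0]]
[[4,1],[7,20],[11,1],[22,20],[45,8],[50,0]]
[[4,1],[7,20],[11,1],[22,20],[45,8],[50,0]]
[[4,1],[7,20],[11,8],[22,20],[45,8],[50,0]]
[[4,18],[7,20],[11,18],[21,8],[22,20],[45,8],[50,0]]
[[4,18],[7,20],[11,18],[21,8],[22,20],[45,8],[50,0]]
[[4,18],[7,20],[11,18],[21,8],[22,20],[45,19],[47,8],[50,0]]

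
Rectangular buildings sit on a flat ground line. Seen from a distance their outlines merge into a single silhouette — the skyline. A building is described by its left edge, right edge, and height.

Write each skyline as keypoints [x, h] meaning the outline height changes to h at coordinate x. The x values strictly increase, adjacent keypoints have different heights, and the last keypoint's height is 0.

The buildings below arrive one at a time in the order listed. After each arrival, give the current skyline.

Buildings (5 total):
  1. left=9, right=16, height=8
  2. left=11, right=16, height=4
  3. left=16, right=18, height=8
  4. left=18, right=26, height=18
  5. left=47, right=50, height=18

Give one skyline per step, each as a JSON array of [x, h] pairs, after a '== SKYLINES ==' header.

== SKYLINES ==
[[9,8],[16,0]]
[[9,8],[16,0]]
[[9,8],[18,0]]
[[9,8],[18,18],[26,0]]
[[9,8],[18,18],[26,0],[47,18],[50,0]]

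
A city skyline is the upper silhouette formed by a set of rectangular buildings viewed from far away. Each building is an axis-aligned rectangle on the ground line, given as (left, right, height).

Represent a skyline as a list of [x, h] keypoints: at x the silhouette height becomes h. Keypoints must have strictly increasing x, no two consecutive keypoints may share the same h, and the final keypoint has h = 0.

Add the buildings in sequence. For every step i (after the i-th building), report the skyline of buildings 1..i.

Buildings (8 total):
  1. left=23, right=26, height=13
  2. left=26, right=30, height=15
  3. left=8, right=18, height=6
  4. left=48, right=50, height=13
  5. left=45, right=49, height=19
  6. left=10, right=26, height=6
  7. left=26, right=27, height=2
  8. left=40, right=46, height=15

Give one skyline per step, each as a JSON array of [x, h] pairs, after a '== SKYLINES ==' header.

== SKYLINES ==
[[23,13],[26,0]]
[[23,13],[26,15],[30,0]]
[[8,6],[18,0],[23,13],[26,15],[30,0]]
[[8,6],[18,0],[23,13],[26,15],[30,0],[48,13],[50,0]]
[[8,6],[18,0],[23,13],[26,15],[30,0],[45,19],[49,13],[50,0]]
[[8,6],[23,13],[26,15],[30,0],[45,19],[49,13],[50,0]]
[[8,6],[23,13],[26,15],[30,0],[45,19],[49,13],[50,0]]
[[8,6],[23,13],[26,15],[30,0],[40,15],[45,19],[49,13],[50,0]]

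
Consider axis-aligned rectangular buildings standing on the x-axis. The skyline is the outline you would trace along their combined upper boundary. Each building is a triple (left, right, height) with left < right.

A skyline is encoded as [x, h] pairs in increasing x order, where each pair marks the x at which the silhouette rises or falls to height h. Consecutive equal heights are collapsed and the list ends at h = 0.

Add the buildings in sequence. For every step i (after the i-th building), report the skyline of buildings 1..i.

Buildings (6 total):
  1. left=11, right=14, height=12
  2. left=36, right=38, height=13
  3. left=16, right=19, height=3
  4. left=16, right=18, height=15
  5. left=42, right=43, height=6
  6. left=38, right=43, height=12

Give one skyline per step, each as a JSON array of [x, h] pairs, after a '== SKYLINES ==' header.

== SKYLINES ==
[[11,12],[14,0]]
[[11,12],[14,0],[36,13],[38,0]]
[[11,12],[14,0],[16,3],[19,0],[36,13],[38,0]]
[[11,12],[14,0],[16,15],[18,3],[19,0],[36,13],[38,0]]
[[11,12],[14,0],[16,15],[18,3],[19,0],[36,13],[38,0],[42,6],[43,0]]
[[11,12],[14,0],[16,15],[18,3],[19,0],[36,13],[38,12],[43,0]]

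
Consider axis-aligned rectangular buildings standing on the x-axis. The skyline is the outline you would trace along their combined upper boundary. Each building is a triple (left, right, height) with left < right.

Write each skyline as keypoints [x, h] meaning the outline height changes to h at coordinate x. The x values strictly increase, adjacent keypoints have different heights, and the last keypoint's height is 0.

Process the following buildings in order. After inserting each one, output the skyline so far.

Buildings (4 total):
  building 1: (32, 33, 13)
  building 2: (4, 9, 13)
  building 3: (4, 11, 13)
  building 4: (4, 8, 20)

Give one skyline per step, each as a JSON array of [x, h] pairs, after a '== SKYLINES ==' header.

== SKYLINES ==
[[32,13],[33,0]]
[[4,13],[9,0],[32,13],[33,0]]
[[4,13],[11,0],[32,13],[33,0]]
[[4,20],[8,13],[11,0],[32,13],[33,0]]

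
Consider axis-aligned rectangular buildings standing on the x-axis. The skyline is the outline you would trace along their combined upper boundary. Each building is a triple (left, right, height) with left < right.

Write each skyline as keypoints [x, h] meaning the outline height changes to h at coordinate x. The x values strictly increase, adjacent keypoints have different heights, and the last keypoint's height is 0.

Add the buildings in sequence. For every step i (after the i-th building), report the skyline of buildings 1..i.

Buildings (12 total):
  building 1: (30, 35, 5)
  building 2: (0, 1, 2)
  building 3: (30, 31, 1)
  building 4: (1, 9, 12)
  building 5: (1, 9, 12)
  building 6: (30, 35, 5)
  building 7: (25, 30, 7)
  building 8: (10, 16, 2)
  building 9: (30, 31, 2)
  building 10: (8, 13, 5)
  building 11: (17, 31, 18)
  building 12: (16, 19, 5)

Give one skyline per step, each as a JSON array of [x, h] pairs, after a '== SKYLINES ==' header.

== SKYLINES ==
[[30,5],[35,0]]
[[0,2],[1,0],[30,5],[35,0]]
[[0,2],[1,0],[30,5],[35,0]]
[[0,2],[1,12],[9,0],[30,5],[35,0]]
[[0,2],[1,12],[9,0],[30,5],[35,0]]
[[0,2],[1,12],[9,0],[30,5],[35,0]]
[[0,2],[1,12],[9,0],[25,7],[30,5],[35,0]]
[[0,2],[1,12],[9,0],[10,2],[16,0],[25,7],[30,5],[35,0]]
[[0,2],[1,12],[9,0],[10,2],[16,0],[25,7],[30,5],[35,0]]
[[0,2],[1,12],[9,5],[13,2],[16,0],[25,7],[30,5],[35,0]]
[[0,2],[1,12],[9,5],[13,2],[16,0],[17,18],[31,5],[35,0]]
[[0,2],[1,12],[9,5],[13,2],[16,5],[17,18],[31,5],[35,0]]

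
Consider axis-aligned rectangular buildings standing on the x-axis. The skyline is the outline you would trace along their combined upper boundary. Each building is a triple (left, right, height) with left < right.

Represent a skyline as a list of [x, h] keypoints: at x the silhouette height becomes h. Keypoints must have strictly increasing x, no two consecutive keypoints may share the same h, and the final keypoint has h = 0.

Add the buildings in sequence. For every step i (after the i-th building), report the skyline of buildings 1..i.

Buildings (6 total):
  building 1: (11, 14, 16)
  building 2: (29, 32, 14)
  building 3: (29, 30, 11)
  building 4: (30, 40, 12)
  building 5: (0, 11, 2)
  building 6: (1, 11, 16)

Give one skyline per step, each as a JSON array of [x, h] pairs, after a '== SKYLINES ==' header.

== SKYLINES ==
[[11,16],[14,0]]
[[11,16],[14,0],[29,14],[32,0]]
[[11,16],[14,0],[29,14],[32,0]]
[[11,16],[14,0],[29,14],[32,12],[40,0]]
[[0,2],[11,16],[14,0],[29,14],[32,12],[40,0]]
[[0,2],[1,16],[14,0],[29,14],[32,12],[40,0]]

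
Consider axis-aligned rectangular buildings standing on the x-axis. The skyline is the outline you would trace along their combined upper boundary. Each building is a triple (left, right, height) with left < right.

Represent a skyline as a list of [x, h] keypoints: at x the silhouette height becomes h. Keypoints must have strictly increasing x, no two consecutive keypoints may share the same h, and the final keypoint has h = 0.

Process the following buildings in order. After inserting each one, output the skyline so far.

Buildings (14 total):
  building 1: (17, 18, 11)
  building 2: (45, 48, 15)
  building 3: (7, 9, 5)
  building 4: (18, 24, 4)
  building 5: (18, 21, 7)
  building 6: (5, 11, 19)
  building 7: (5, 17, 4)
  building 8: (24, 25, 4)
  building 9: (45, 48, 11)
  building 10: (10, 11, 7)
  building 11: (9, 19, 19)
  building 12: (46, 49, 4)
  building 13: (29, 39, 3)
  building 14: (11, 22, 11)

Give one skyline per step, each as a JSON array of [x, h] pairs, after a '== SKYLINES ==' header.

== SKYLINES ==
[[17,11],[18,0]]
[[17,11],[18,0],[45,15],[48,0]]
[[7,5],[9,0],[17,11],[18,0],[45,15],[48,0]]
[[7,5],[9,0],[17,11],[18,4],[24,0],[45,15],[48,0]]
[[7,5],[9,0],[17,11],[18,7],[21,4],[24,0],[45,15],[48,0]]
[[5,19],[11,0],[17,11],[18,7],[21,4],[24,0],[45,15],[48,0]]
[[5,19],[11,4],[17,11],[18,7],[21,4],[24,0],[45,15],[48,0]]
[[5,19],[11,4],[17,11],[18,7],[21,4],[25,0],[45,15],[48,0]]
[[5,19],[11,4],[17,11],[18,7],[21,4],[25,0],[45,15],[48,0]]
[[5,19],[11,4],[17,11],[18,7],[21,4],[25,0],[45,15],[48,0]]
[[5,19],[19,7],[21,4],[25,0],[45,15],[48,0]]
[[5,19],[19,7],[21,4],[25,0],[45,15],[48,4],[49,0]]
[[5,19],[19,7],[21,4],[25,0],[29,3],[39,0],[45,15],[48,4],[49,0]]
[[5,19],[19,11],[22,4],[25,0],[29,3],[39,0],[45,15],[48,4],[49,0]]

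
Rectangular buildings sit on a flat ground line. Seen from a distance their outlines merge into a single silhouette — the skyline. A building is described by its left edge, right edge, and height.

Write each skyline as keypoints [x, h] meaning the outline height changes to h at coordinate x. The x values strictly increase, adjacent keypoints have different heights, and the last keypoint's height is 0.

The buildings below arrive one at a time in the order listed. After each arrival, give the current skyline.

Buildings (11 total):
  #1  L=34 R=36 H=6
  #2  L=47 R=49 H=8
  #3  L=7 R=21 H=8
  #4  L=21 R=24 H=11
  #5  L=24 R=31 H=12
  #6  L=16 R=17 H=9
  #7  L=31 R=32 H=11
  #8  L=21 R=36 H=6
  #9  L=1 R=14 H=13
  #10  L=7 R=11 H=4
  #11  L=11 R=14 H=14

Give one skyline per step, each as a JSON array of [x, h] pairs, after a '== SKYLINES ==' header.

== SKYLINES ==
[[34,6],[36,0]]
[[34,6],[36,0],[47,8],[49,0]]
[[7,8],[21,0],[34,6],[36,0],[47,8],[49,0]]
[[7,8],[21,11],[24,0],[34,6],[36,0],[47,8],[49,0]]
[[7,8],[21,11],[24,12],[31,0],[34,6],[36,0],[47,8],[49,0]]
[[7,8],[16,9],[17,8],[21,11],[24,12],[31,0],[34,6],[36,0],[47,8],[49,0]]
[[7,8],[16,9],[17,8],[21,11],[24,12],[31,11],[32,0],[34,6],[36,0],[47,8],[49,0]]
[[7,8],[16,9],[17,8],[21,11],[24,12],[31,11],[32,6],[36,0],[47,8],[49,0]]
[[1,13],[14,8],[16,9],[17,8],[21,11],[24,12],[31,11],[32,6],[36,0],[47,8],[49,0]]
[[1,13],[14,8],[16,9],[17,8],[21,11],[24,12],[31,11],[32,6],[36,0],[47,8],[49,0]]
[[1,13],[11,14],[14,8],[16,9],[17,8],[21,11],[24,12],[31,11],[32,6],[36,0],[47,8],[49,0]]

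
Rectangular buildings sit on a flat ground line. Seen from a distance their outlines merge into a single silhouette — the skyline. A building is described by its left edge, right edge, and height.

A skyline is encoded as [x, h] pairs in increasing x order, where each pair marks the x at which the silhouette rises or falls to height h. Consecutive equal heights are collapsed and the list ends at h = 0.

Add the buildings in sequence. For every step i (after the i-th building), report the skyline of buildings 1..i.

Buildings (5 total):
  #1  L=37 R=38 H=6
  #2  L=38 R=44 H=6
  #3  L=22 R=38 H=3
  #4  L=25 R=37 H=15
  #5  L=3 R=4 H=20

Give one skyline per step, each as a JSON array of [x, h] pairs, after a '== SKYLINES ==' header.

== SKYLINES ==
[[37,6],[38,0]]
[[37,6],[44,0]]
[[22,3],[37,6],[44,0]]
[[22,3],[25,15],[37,6],[44,0]]
[[3,20],[4,0],[22,3],[25,15],[37,6],[44,0]]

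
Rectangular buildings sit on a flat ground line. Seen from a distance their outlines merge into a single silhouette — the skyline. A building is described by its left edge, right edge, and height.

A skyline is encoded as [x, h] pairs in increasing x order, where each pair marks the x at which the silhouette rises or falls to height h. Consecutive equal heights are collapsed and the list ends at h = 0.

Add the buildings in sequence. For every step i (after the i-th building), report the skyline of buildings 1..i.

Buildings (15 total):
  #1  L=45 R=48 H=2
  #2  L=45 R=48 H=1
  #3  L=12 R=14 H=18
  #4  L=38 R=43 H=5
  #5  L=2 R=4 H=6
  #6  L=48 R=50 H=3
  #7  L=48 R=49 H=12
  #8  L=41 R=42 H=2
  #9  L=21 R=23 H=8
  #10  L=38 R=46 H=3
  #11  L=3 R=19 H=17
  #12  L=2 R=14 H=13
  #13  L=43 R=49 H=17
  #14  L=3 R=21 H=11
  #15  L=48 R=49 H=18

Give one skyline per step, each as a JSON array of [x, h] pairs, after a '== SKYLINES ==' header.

== SKYLINES ==
[[45,2],[48,0]]
[[45,2],[48,0]]
[[12,18],[14,0],[45,2],[48,0]]
[[12,18],[14,0],[38,5],[43,0],[45,2],[48,0]]
[[2,6],[4,0],[12,18],[14,0],[38,5],[43,0],[45,2],[48,0]]
[[2,6],[4,0],[12,18],[14,0],[38,5],[43,0],[45,2],[48,3],[50,0]]
[[2,6],[4,0],[12,18],[14,0],[38,5],[43,0],[45,2],[48,12],[49,3],[50,0]]
[[2,6],[4,0],[12,18],[14,0],[38,5],[43,0],[45,2],[48,12],[49,3],[50,0]]
[[2,6],[4,0],[12,18],[14,0],[21,8],[23,0],[38,5],[43,0],[45,2],[48,12],[49,3],[50,0]]
[[2,6],[4,0],[12,18],[14,0],[21,8],[23,0],[38,5],[43,3],[46,2],[48,12],[49,3],[50,0]]
[[2,6],[3,17],[12,18],[14,17],[19,0],[21,8],[23,0],[38,5],[43,3],[46,2],[48,12],[49,3],[50,0]]
[[2,13],[3,17],[12,18],[14,17],[19,0],[21,8],[23,0],[38,5],[43,3],[46,2],[48,12],[49,3],[50,0]]
[[2,13],[3,17],[12,18],[14,17],[19,0],[21,8],[23,0],[38,5],[43,17],[49,3],[50,0]]
[[2,13],[3,17],[12,18],[14,17],[19,11],[21,8],[23,0],[38,5],[43,17],[49,3],[50,0]]
[[2,13],[3,17],[12,18],[14,17],[19,11],[21,8],[23,0],[38,5],[43,17],[48,18],[49,3],[50,0]]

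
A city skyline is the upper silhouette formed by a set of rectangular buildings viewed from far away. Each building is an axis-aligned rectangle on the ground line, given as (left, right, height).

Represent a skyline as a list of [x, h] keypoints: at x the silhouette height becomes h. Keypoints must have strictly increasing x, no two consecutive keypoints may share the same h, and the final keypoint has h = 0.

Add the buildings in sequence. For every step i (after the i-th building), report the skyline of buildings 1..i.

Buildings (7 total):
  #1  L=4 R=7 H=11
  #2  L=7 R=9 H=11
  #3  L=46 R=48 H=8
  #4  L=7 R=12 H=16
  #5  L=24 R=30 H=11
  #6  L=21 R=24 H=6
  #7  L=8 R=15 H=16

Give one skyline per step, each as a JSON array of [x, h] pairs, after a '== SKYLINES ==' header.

== SKYLINES ==
[[4,11],[7,0]]
[[4,11],[9,0]]
[[4,11],[9,0],[46,8],[48,0]]
[[4,11],[7,16],[12,0],[46,8],[48,0]]
[[4,11],[7,16],[12,0],[24,11],[30,0],[46,8],[48,0]]
[[4,11],[7,16],[12,0],[21,6],[24,11],[30,0],[46,8],[48,0]]
[[4,11],[7,16],[15,0],[21,6],[24,11],[30,0],[46,8],[48,0]]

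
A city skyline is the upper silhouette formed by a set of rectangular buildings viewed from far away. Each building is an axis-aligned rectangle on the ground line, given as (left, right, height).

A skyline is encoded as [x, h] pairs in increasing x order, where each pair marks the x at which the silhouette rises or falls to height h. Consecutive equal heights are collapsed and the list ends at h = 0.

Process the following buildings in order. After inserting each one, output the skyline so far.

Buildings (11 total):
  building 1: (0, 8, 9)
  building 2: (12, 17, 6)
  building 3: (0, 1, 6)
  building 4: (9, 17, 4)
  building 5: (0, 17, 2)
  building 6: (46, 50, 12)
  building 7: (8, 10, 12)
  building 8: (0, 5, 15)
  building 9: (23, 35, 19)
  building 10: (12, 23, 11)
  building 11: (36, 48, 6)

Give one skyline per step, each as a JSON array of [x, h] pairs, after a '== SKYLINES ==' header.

== SKYLINES ==
[[0,9],[8,0]]
[[0,9],[8,0],[12,6],[17,0]]
[[0,9],[8,0],[12,6],[17,0]]
[[0,9],[8,0],[9,4],[12,6],[17,0]]
[[0,9],[8,2],[9,4],[12,6],[17,0]]
[[0,9],[8,2],[9,4],[12,6],[17,0],[46,12],[50,0]]
[[0,9],[8,12],[10,4],[12,6],[17,0],[46,12],[50,0]]
[[0,15],[5,9],[8,12],[10,4],[12,6],[17,0],[46,12],[50,0]]
[[0,15],[5,9],[8,12],[10,4],[12,6],[17,0],[23,19],[35,0],[46,12],[50,0]]
[[0,15],[5,9],[8,12],[10,4],[12,11],[23,19],[35,0],[46,12],[50,0]]
[[0,15],[5,9],[8,12],[10,4],[12,11],[23,19],[35,0],[36,6],[46,12],[50,0]]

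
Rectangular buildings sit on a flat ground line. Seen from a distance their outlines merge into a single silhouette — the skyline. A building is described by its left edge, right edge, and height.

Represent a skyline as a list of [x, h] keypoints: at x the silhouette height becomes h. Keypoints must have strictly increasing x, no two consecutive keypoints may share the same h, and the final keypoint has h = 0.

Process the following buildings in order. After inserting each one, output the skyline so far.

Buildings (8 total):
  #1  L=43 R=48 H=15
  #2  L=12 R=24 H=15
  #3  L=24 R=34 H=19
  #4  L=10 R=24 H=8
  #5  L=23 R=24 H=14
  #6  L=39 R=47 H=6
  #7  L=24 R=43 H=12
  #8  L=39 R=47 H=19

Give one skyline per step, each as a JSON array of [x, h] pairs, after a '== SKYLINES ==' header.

== SKYLINES ==
[[43,15],[48,0]]
[[12,15],[24,0],[43,15],[48,0]]
[[12,15],[24,19],[34,0],[43,15],[48,0]]
[[10,8],[12,15],[24,19],[34,0],[43,15],[48,0]]
[[10,8],[12,15],[24,19],[34,0],[43,15],[48,0]]
[[10,8],[12,15],[24,19],[34,0],[39,6],[43,15],[48,0]]
[[10,8],[12,15],[24,19],[34,12],[43,15],[48,0]]
[[10,8],[12,15],[24,19],[34,12],[39,19],[47,15],[48,0]]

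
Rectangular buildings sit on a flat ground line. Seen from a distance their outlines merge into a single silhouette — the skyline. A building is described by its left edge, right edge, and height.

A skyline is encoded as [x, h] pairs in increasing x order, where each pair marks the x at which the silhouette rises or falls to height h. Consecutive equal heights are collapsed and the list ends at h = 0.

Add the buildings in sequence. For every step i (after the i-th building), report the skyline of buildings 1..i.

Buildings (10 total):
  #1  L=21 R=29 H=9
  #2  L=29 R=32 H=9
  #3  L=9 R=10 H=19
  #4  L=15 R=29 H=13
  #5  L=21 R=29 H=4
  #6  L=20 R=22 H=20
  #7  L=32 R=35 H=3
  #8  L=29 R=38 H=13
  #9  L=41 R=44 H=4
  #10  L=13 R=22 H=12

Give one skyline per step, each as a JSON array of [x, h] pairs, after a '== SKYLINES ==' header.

== SKYLINES ==
[[21,9],[29,0]]
[[21,9],[32,0]]
[[9,19],[10,0],[21,9],[32,0]]
[[9,19],[10,0],[15,13],[29,9],[32,0]]
[[9,19],[10,0],[15,13],[29,9],[32,0]]
[[9,19],[10,0],[15,13],[20,20],[22,13],[29,9],[32,0]]
[[9,19],[10,0],[15,13],[20,20],[22,13],[29,9],[32,3],[35,0]]
[[9,19],[10,0],[15,13],[20,20],[22,13],[38,0]]
[[9,19],[10,0],[15,13],[20,20],[22,13],[38,0],[41,4],[44,0]]
[[9,19],[10,0],[13,12],[15,13],[20,20],[22,13],[38,0],[41,4],[44,0]]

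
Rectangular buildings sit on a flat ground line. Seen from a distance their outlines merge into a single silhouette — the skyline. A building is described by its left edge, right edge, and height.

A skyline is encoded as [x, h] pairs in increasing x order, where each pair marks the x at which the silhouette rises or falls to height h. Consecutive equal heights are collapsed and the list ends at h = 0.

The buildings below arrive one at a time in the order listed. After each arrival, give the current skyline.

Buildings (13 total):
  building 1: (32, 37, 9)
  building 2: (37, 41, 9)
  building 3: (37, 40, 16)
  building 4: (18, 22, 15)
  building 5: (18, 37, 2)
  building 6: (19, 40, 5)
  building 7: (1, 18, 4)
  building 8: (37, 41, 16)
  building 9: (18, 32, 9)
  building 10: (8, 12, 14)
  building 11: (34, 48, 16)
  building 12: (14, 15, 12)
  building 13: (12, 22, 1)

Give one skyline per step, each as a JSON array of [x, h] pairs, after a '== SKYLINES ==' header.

== SKYLINES ==
[[32,9],[37,0]]
[[32,9],[41,0]]
[[32,9],[37,16],[40,9],[41,0]]
[[18,15],[22,0],[32,9],[37,16],[40,9],[41,0]]
[[18,15],[22,2],[32,9],[37,16],[40,9],[41,0]]
[[18,15],[22,5],[32,9],[37,16],[40,9],[41,0]]
[[1,4],[18,15],[22,5],[32,9],[37,16],[40,9],[41,0]]
[[1,4],[18,15],[22,5],[32,9],[37,16],[41,0]]
[[1,4],[18,15],[22,9],[37,16],[41,0]]
[[1,4],[8,14],[12,4],[18,15],[22,9],[37,16],[41,0]]
[[1,4],[8,14],[12,4],[18,15],[22,9],[34,16],[48,0]]
[[1,4],[8,14],[12,4],[14,12],[15,4],[18,15],[22,9],[34,16],[48,0]]
[[1,4],[8,14],[12,4],[14,12],[15,4],[18,15],[22,9],[34,16],[48,0]]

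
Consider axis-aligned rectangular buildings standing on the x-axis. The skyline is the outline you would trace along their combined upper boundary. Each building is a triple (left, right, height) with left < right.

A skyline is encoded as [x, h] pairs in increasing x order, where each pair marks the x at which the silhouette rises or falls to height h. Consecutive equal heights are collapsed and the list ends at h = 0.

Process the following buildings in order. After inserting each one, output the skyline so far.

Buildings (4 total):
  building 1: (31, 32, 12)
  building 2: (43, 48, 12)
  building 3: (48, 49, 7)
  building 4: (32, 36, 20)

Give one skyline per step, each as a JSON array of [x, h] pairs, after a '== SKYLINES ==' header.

== SKYLINES ==
[[31,12],[32,0]]
[[31,12],[32,0],[43,12],[48,0]]
[[31,12],[32,0],[43,12],[48,7],[49,0]]
[[31,12],[32,20],[36,0],[43,12],[48,7],[49,0]]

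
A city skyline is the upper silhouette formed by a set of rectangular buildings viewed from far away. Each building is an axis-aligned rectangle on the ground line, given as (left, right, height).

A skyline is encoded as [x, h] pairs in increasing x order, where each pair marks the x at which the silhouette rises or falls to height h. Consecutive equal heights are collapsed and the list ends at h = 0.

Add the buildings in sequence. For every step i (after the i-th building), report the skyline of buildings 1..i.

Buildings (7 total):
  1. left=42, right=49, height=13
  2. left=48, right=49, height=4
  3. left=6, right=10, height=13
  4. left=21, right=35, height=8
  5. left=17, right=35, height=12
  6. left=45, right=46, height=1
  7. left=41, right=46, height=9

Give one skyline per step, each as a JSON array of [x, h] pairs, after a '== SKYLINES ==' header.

== SKYLINES ==
[[42,13],[49,0]]
[[42,13],[49,0]]
[[6,13],[10,0],[42,13],[49,0]]
[[6,13],[10,0],[21,8],[35,0],[42,13],[49,0]]
[[6,13],[10,0],[17,12],[35,0],[42,13],[49,0]]
[[6,13],[10,0],[17,12],[35,0],[42,13],[49,0]]
[[6,13],[10,0],[17,12],[35,0],[41,9],[42,13],[49,0]]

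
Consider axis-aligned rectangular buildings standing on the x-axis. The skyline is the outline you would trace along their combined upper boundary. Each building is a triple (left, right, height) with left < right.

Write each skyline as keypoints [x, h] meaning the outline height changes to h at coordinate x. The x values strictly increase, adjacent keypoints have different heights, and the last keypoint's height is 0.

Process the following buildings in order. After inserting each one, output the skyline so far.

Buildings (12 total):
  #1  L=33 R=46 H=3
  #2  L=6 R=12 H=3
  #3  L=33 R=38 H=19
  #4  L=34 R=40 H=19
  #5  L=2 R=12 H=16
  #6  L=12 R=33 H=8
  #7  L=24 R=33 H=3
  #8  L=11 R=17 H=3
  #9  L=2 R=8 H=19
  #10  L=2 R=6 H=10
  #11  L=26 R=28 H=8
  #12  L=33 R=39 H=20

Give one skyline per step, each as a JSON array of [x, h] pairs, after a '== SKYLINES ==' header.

== SKYLINES ==
[[33,3],[46,0]]
[[6,3],[12,0],[33,3],[46,0]]
[[6,3],[12,0],[33,19],[38,3],[46,0]]
[[6,3],[12,0],[33,19],[40,3],[46,0]]
[[2,16],[12,0],[33,19],[40,3],[46,0]]
[[2,16],[12,8],[33,19],[40,3],[46,0]]
[[2,16],[12,8],[33,19],[40,3],[46,0]]
[[2,16],[12,8],[33,19],[40,3],[46,0]]
[[2,19],[8,16],[12,8],[33,19],[40,3],[46,0]]
[[2,19],[8,16],[12,8],[33,19],[40,3],[46,0]]
[[2,19],[8,16],[12,8],[33,19],[40,3],[46,0]]
[[2,19],[8,16],[12,8],[33,20],[39,19],[40,3],[46,0]]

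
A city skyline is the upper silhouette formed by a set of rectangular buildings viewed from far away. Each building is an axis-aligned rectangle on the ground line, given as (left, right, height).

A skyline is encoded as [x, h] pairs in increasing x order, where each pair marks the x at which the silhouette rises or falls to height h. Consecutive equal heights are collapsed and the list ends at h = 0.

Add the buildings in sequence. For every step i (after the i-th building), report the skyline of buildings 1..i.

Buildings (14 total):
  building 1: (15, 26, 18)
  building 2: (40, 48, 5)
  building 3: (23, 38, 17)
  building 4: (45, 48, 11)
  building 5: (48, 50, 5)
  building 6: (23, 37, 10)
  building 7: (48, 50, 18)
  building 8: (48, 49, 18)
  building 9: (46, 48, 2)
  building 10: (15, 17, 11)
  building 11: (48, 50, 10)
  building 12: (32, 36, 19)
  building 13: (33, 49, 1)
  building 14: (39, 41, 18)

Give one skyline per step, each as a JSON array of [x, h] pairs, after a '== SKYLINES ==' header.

== SKYLINES ==
[[15,18],[26,0]]
[[15,18],[26,0],[40,5],[48,0]]
[[15,18],[26,17],[38,0],[40,5],[48,0]]
[[15,18],[26,17],[38,0],[40,5],[45,11],[48,0]]
[[15,18],[26,17],[38,0],[40,5],[45,11],[48,5],[50,0]]
[[15,18],[26,17],[38,0],[40,5],[45,11],[48,5],[50,0]]
[[15,18],[26,17],[38,0],[40,5],[45,11],[48,18],[50,0]]
[[15,18],[26,17],[38,0],[40,5],[45,11],[48,18],[50,0]]
[[15,18],[26,17],[38,0],[40,5],[45,11],[48,18],[50,0]]
[[15,18],[26,17],[38,0],[40,5],[45,11],[48,18],[50,0]]
[[15,18],[26,17],[38,0],[40,5],[45,11],[48,18],[50,0]]
[[15,18],[26,17],[32,19],[36,17],[38,0],[40,5],[45,11],[48,18],[50,0]]
[[15,18],[26,17],[32,19],[36,17],[38,1],[40,5],[45,11],[48,18],[50,0]]
[[15,18],[26,17],[32,19],[36,17],[38,1],[39,18],[41,5],[45,11],[48,18],[50,0]]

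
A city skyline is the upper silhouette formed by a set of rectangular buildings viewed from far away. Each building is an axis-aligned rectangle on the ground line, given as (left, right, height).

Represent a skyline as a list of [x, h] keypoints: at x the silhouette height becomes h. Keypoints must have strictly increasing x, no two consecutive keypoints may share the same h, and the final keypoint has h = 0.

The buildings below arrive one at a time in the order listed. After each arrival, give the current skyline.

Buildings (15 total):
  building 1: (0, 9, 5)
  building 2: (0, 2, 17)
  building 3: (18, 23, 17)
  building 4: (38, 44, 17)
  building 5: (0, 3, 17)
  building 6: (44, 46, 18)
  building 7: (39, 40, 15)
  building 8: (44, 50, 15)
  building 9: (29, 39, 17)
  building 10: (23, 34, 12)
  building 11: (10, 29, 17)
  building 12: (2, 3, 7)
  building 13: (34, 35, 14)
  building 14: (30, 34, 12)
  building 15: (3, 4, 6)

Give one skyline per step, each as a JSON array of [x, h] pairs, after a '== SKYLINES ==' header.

== SKYLINES ==
[[0,5],[9,0]]
[[0,17],[2,5],[9,0]]
[[0,17],[2,5],[9,0],[18,17],[23,0]]
[[0,17],[2,5],[9,0],[18,17],[23,0],[38,17],[44,0]]
[[0,17],[3,5],[9,0],[18,17],[23,0],[38,17],[44,0]]
[[0,17],[3,5],[9,0],[18,17],[23,0],[38,17],[44,18],[46,0]]
[[0,17],[3,5],[9,0],[18,17],[23,0],[38,17],[44,18],[46,0]]
[[0,17],[3,5],[9,0],[18,17],[23,0],[38,17],[44,18],[46,15],[50,0]]
[[0,17],[3,5],[9,0],[18,17],[23,0],[29,17],[44,18],[46,15],[50,0]]
[[0,17],[3,5],[9,0],[18,17],[23,12],[29,17],[44,18],[46,15],[50,0]]
[[0,17],[3,5],[9,0],[10,17],[44,18],[46,15],[50,0]]
[[0,17],[3,5],[9,0],[10,17],[44,18],[46,15],[50,0]]
[[0,17],[3,5],[9,0],[10,17],[44,18],[46,15],[50,0]]
[[0,17],[3,5],[9,0],[10,17],[44,18],[46,15],[50,0]]
[[0,17],[3,6],[4,5],[9,0],[10,17],[44,18],[46,15],[50,0]]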